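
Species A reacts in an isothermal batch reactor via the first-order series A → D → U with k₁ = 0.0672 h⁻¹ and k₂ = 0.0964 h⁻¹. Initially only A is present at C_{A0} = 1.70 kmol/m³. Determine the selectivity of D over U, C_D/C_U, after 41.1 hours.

Solving the coupled first-order balances gives C_D(t) = [k₁/(k₂−k₁)]·C_{A0}·(e^(−k₁t) − e^(−k₂t)).
e^(−k₁t) = e^(−0.0672×41.1) = e^(−2.762) = 0.06317; e^(−k₂t) = e^(−3.962) = 0.01902.
C_D = 0.0672×1.70/(0.0964−0.0672) × (0.06317−0.01902) = 3.912×0.04415 = 0.1727 kmol/m³.
C_A = C_{A0}e^(−k₁t) = 0.1074 kmol/m³, so C_U = C_{A0}−C_A−C_D = 1.420 kmol/m³; C_D/C_U = 0.122.

0.122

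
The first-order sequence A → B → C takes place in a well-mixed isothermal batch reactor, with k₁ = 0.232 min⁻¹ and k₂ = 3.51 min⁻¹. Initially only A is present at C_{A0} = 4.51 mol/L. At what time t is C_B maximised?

0.829 min

For first-order series the maximum of C_B occurs at t_opt = ln(k₂/k₁)/(k₂−k₁).
= ln(3.51/0.232)/(3.51−0.232) = ln(15.13)/3.278 = 2.717/3.278 = 0.829 min.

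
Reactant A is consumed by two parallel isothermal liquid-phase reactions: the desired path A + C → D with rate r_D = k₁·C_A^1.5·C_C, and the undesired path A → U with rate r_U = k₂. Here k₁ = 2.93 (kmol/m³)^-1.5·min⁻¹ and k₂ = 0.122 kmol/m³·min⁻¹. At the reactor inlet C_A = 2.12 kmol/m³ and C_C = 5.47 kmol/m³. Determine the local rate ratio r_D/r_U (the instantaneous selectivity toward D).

S_{D/U} = r_D/r_U = (k₁·C_A^1.5·C_C)/(k₂) = (k₁/k₂)·C_A^1.5·C_C.
= (2.93×2.120^1.5×5.470) / (0.122) = 49.47/0.1220 = 406.
Since the desired path is higher order in A, keeping C_A high (PFR or concentrated feed) favours D.

406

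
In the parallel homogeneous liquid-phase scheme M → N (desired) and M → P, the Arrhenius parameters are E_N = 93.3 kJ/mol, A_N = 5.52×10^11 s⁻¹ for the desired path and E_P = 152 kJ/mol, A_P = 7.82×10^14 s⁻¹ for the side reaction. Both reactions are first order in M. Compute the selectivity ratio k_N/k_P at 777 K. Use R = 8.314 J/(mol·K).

6.24

With equal orders, S_{N/P} = k_N/k_P = (A_N/A_P)·exp[(E_P−E_N)/(RT)].
(E_P−E_N)/(RT) = (152−93.3)×10³/(8.314×777) = 58700/6460 = 9.087.
k_N/k_P = (5.52×10^11/7.82×10^14)·exp(9.087) = 7.059×10^-4 × 8837 = 6.24.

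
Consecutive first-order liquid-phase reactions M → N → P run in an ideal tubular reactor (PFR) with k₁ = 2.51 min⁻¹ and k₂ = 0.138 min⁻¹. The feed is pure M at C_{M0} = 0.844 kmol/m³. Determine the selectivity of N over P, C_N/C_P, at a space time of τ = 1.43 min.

Solving the coupled first-order balances gives C_N(τ) = [k₁/(k₂−k₁)]·C_{M0}·(e^(−k₁τ) − e^(−k₂τ)).
e^(−k₁τ) = e^(−2.51×1.43) = e^(−3.589) = 0.02762; e^(−k₂τ) = e^(−0.1973) = 0.8209.
C_N = 2.51×0.844/(0.138−2.51) × (0.02762−0.8209) = (-0.8931)×(-0.7933) = 0.7085 kmol/m³.
C_M = C_{M0}e^(−k₁τ) = 0.02331 kmol/m³, so C_P = C_{M0}−C_M−C_N = 0.1122 kmol/m³; C_N/C_P = 6.31.

6.31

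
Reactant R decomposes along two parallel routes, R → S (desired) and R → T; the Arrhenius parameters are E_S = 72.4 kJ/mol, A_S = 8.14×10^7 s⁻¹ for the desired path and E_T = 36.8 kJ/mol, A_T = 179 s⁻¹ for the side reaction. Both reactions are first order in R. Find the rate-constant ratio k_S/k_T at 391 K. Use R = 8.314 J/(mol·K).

k_S/k_T = (A_S/A_T)·exp[−(E_S−E_T)/(RT)] = (A_S/A_T)·exp[(E_T−E_S)/(RT)].
(E_T−E_S)/(RT) = (36.8−72.4)×10³/(8.314×391) = -35600/3251 = -10.95.
k_S/k_T = (8.14×10^7/179)·exp(-10.95) = 4.547×10^5 × 1.754×10^-5 = 7.97.

7.97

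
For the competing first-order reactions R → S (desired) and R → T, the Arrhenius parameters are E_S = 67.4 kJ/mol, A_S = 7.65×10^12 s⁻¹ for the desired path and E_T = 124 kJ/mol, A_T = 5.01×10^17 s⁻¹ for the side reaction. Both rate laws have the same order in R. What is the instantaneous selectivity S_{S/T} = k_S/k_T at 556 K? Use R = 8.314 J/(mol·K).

3.17

Since both paths have the same order in R, the concentration cancels and S_{S/T} = k_S/k_T = (A_S/A_T)·exp[(E_T−E_S)/(RT)].
(E_T−E_S)/(RT) = (124−67.4)×10³/(8.314×556) = 56600/4623 = 12.24.
k_S/k_T = (7.65×10^12/5.01×10^17)·exp(12.24) = 1.527×10^-5 × 2.078×10^5 = 3.17.
Since E_S < E_T, lowering the temperature improves selectivity toward S.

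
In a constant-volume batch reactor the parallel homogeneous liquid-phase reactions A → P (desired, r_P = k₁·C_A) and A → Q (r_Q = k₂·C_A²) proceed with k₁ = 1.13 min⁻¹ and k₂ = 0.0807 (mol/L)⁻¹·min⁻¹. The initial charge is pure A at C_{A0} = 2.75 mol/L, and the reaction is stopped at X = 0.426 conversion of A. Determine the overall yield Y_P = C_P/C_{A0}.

0.369

C_A = C_{A0}(1−X) = 1.579 mol/L.
Along a PFR/batch, dC_P/dC_A = −r_P/(r_P+r_Q) = −k₁/(k₁+k₂·C_A).
Integrating from C_{A0} to C_A: C_P = (1.13/0.0807)·ln[(1.13+0.0807·2.75)/(1.13+0.0807·1.58)] = 14.00·ln(1.352/1.257) = 1.015 mol/L.
Y_P = C_P/C_{A0} = 1.015/2.75 = 0.369.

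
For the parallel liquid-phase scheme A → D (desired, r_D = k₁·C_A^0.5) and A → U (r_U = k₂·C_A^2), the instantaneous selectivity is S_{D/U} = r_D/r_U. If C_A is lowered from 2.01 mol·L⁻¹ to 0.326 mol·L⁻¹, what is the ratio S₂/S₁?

S_{D/U} = (k₁/k₂)·C_A^-1.5, so S₂/S₁ = (C_{A,2}/C_{A,1})^-1.5.
= (0.326/2.01)^(-1.5) = (0.1622)^(-1.5) = 15.3.

15.3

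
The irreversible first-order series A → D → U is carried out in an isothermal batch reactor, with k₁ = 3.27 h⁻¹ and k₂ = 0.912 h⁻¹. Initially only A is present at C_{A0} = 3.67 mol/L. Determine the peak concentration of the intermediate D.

Evaluating C_D at t_opt = ln(k₂/k₁)/(k₂−k₁) gives C_{D,max}/C_{A0} = (k₁/k₂)^[k₂/(k₂−k₁)].
= (3.27/0.912)^(0.912/(0.912−3.27)) = (3.586)^(-0.3868) = 0.6103.
C_{D,max} = 0.6103×3.67 = 2.24 mol/L.

2.24 mol/L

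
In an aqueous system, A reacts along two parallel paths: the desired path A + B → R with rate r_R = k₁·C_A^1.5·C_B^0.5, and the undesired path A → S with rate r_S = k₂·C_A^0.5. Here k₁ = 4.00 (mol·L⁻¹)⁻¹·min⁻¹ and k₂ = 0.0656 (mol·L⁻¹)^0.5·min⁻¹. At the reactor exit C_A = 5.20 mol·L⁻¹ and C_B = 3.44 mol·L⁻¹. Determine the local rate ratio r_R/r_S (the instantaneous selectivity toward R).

S_{R/S} = r_R/r_S = (k₁·C_A^1.5·C_B^0.5)/(k₂·C_A^0.5) = (k₁/k₂)·C_A·C_B^0.5.
= (4.00×5.200^1.5×3.440^0.5) / (0.0656×5.200^0.5) = 87.97/0.1496 = 588.

588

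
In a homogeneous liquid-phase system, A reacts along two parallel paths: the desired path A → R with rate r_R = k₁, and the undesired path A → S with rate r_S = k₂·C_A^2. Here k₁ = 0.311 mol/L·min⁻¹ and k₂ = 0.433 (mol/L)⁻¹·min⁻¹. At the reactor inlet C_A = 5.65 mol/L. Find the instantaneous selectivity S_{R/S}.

S_{R/S} = r_R/r_S = (k₁)/(k₂·C_A^2) = (k₁/k₂)·C_A^-2.
= (0.311) / (0.433×5.650^2) = 0.3110/13.82 = 0.0225.
The undesired path is higher order in A, so low C_A (CSTR or dilute feed) favours R.

0.0225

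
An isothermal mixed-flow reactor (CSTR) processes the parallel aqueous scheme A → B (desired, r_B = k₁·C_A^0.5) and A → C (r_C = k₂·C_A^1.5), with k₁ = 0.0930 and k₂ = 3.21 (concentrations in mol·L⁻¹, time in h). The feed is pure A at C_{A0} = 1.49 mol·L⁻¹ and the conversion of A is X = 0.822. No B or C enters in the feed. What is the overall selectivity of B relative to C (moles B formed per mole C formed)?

0.109

Exit C_A = C_{A0}(1−X) = 1.49×0.178 = 0.2652 mol·L⁻¹.
In a CSTR the entire volume is at exit conditions, so r_B = 0.0930×0.2652^0.5 = 0.04789 and r_C = 3.21×0.2652^1.5 = 0.4384.
Overall selectivity = C_B/C_C = r_Bτ/(r_Cτ) = r_B/r_C = 0.109.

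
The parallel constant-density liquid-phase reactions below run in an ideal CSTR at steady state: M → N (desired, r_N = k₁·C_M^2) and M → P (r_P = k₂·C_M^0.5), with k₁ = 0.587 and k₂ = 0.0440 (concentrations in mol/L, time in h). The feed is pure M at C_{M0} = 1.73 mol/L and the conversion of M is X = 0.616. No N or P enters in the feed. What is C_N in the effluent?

0.936 mol/L

Exit C_M = C_{M0}(1−X) = 1.73×0.384 = 0.6643 mol/L.
Rates in a CSTR are evaluated at the outlet concentration: r_N = 0.587×0.6643^2 = 0.2591, r_P = 0.0440×0.6643^0.5 = 0.03586.
Fraction of consumed M going to N: r_N/(r_N+r_P) = 0.8784.
C_N = 0.8784·C_{M0}·X = 0.8784×1.73×0.616 = 0.936 mol/L.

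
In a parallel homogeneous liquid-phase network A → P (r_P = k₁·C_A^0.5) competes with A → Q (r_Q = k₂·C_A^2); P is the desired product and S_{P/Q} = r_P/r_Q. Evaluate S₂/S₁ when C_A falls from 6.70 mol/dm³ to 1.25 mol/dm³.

12.4

S_{P/Q} = (k₁/k₂)·C_A^-1.5, so S₂/S₁ = (C_{A,2}/C_{A,1})^-1.5.
= (1.25/6.70)^(-1.5) = (0.1866)^(-1.5) = 12.4.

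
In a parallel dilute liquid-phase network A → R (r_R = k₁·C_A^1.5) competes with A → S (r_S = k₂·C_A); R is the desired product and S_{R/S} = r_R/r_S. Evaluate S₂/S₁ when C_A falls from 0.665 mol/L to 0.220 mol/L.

0.575

S_{R/S} = (k₁/k₂)·C_A^0.5, so S₂/S₁ = (C_{A,2}/C_{A,1})^0.5.
= (0.220/0.665)^0.5 = (0.3308)^0.5 = 0.575.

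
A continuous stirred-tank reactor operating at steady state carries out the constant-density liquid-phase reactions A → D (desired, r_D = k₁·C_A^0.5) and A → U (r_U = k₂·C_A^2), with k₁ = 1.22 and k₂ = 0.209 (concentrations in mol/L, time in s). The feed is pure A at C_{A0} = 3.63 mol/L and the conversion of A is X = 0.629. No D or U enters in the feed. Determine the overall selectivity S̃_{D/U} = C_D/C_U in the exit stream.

3.74

Exit C_A = C_{A0}(1−X) = 3.63×0.371 = 1.347 mol/L.
Rates in a CSTR are evaluated at the outlet concentration: r_D = 1.22×1.347^0.5 = 1.416, r_U = 0.209×1.347^2 = 0.3791.
Overall selectivity = C_D/C_U = r_Dτ/(r_Uτ) = r_D/r_U = 3.74.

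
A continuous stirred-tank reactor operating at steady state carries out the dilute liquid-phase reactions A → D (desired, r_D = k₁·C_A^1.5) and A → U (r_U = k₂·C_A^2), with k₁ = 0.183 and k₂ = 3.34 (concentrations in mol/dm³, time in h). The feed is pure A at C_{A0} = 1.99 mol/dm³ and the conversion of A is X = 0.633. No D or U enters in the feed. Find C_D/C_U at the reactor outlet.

Exit C_A = C_{A0}(1−X) = 1.99×0.367 = 0.7303 mol/dm³.
A CSTR operates uniformly at the exit composition, giving r_D = 0.1142 and r_U = 1.781 (each k·C_A^n at C_A = 0.7303).
Overall selectivity = C_D/C_U = r_Dτ/(r_Uτ) = r_D/r_U = 0.0641.

0.0641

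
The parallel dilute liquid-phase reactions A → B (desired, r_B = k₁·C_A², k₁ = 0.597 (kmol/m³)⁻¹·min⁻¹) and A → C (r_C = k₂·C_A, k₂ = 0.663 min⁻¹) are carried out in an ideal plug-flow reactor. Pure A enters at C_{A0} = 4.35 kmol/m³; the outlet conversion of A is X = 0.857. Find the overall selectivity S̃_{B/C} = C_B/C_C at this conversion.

C_A = C_{A0}(1−X) = 0.6220 kmol/m³.
Along a PFR/batch, dC_C/dC_A = −r_C/(r_B+r_C) = −k₂/(k₂+k₁·C_A).
Integrating from C_{A0} to C_A: C_C = (0.663/0.597)·ln[(0.663+0.597·4.35)/(0.663+0.597·0.622)] = 1.111·ln(3.260/1.034) = 1.275 kmol/m³.
Then C_B = (C_{A0}−C_A) − C_C = 3.728 − 1.275 = 2.453 kmol/m³.
S̃_{B/C} = C_B/C_C = 2.453/1.275 = 1.92.

1.92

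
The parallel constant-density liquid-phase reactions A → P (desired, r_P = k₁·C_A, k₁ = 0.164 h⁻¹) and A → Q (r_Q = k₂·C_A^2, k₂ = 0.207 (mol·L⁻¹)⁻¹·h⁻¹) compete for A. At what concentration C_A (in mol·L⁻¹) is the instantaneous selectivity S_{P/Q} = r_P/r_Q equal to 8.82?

S_{P/Q} = (k₁/k₂)·C_A⁻¹ ⇒ C_A = (S·k₂/k₁)^(-1).
= (8.82×0.207/0.164)^(-1) = (11.13)^(-1) = 0.0898 mol·L⁻¹.

0.0898 mol·L⁻¹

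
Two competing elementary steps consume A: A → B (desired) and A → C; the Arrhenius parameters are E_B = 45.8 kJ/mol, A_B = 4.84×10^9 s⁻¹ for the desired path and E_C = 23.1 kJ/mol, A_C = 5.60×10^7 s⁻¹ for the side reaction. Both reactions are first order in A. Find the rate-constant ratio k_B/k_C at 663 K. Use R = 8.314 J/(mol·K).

k_B/k_C = (A_B/A_C)·exp[−(E_B−E_C)/(RT)] = (A_B/A_C)·exp[(E_C−E_B)/(RT)].
(E_C−E_B)/(RT) = (23.1−45.8)×10³/(8.314×663) = -22700/5512 = -4.118.
k_B/k_C = (4.84×10^9/5.60×10^7)·exp(-4.118) = 86.43 × 0.01627 = 1.41.

1.41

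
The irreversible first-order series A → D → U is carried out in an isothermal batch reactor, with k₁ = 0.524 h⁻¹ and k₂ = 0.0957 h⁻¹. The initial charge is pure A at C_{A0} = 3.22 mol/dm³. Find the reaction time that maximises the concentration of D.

The intermediate peaks when r₁ = r₂, i.e. k₁e^(−k₁t) = k₂e^(−k₂t), giving t_opt = ln(k₂/k₁)/(k₂−k₁).
= ln(0.0957/0.524)/(0.0957−0.524) = ln(0.1826)/-0.4283 = -1.700/-0.4283 = 3.97 h.

3.97 h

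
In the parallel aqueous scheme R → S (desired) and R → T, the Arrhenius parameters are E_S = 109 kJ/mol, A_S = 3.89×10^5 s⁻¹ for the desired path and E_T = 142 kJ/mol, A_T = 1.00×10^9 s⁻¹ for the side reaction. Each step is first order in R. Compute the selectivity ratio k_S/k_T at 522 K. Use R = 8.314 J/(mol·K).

Since both paths have the same order in R, the concentration cancels and S_{S/T} = k_S/k_T = (A_S/A_T)·exp[(E_T−E_S)/(RT)].
(E_T−E_S)/(RT) = (142−109)×10³/(8.314×522) = 33000/4340 = 7.604.
k_S/k_T = (3.89×10^5/1.00×10^9)·exp(7.604) = 3.890×10^-4 × 2006 = 0.780.
Since E_S < E_T, lowering the temperature improves selectivity toward S.

0.780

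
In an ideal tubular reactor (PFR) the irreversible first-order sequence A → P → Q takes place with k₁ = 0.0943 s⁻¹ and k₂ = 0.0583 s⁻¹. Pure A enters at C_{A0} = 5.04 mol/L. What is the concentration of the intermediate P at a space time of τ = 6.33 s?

1.86 mol/L

For first-order series with pure A initially, C_P(τ) = k₁C_{A0}/(k₂−k₁)·(e^(−k₁τ) − e^(−k₂τ)).
e^(−k₁τ) = e^(−0.0943×6.33) = e^(−0.5969) = 0.5505; e^(−k₂τ) = e^(−0.3690) = 0.6914.
C_P = 0.0943×5.04/(0.0583−0.0943) × (0.5505−0.6914) = (-13.20)×(-0.1409) = 1.860 mol/L.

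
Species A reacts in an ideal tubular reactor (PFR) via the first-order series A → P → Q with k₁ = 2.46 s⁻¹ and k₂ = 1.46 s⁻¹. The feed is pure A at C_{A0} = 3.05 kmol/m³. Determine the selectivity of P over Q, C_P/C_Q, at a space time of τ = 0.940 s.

The intermediate concentration in a first-order A→B→C sequence is C_P = k₁C_{A0}(e^(−k₁τ) − e^(−k₂τ))/(k₂−k₁).
e^(−k₁τ) = e^(−2.46×0.940) = e^(−2.312) = 0.09902; e^(−k₂τ) = e^(−1.372) = 0.2535.
C_P = 2.46×3.05/(1.46−2.46) × (0.09902−0.2535) = (-7.503)×(-0.1545) = 1.159 kmol/m³.
C_A = C_{A0}e^(−k₁τ) = 0.3020 kmol/m³, so C_Q = C_{A0}−C_A−C_P = 1.589 kmol/m³; C_P/C_Q = 0.729.

0.729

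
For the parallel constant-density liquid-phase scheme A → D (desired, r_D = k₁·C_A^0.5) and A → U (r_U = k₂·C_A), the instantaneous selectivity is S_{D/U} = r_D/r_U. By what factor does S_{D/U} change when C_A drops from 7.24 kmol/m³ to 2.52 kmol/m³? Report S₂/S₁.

1.69

S_{D/U} = (k₁/k₂)·C_A^-0.5, so S₂/S₁ = (C_{A,2}/C_{A,1})^-0.5.
= (2.52/7.24)^(-0.5) = (0.3481)^(-0.5) = 1.69.
Selectivity toward D rises as C_A falls — low-concentration operation is favoured.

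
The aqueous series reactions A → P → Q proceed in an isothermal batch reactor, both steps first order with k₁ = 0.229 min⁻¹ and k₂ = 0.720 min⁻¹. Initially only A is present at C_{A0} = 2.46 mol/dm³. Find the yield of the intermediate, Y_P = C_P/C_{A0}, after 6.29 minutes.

Solving the coupled first-order balances gives C_P(t) = [k₁/(k₂−k₁)]·C_{A0}·(e^(−k₁t) − e^(−k₂t)).
e^(−k₁t) = e^(−0.229×6.29) = e^(−1.440) = 0.2368; e^(−k₂t) = e^(−4.529) = 0.01079.
C_P = 0.229×2.46/(0.720−0.229) × (0.2368−0.01079) = 1.147×0.2260 = 0.2593 mol/dm³.
Y_P = C_P/C_{A0} = 0.2593/2.46 = 0.105.

0.105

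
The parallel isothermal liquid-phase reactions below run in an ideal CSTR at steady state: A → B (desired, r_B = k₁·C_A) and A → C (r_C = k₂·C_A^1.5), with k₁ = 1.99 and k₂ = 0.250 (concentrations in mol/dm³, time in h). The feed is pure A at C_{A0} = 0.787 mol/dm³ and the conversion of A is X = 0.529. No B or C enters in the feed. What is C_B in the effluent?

Exit C_A = C_{A0}(1−X) = 0.787×0.471 = 0.3707 mol/dm³.
Rates in a CSTR are evaluated at the outlet concentration: r_B = 1.99×0.3707 = 0.7376, r_C = 0.250×0.3707^1.5 = 0.05642.
Fraction of consumed A going to B: r_B/(r_B+r_C) = 0.9289.
C_B = 0.9289·C_{A0}·X = 0.9289×0.787×0.529 = 0.387 mol/dm³.

0.387 mol/dm³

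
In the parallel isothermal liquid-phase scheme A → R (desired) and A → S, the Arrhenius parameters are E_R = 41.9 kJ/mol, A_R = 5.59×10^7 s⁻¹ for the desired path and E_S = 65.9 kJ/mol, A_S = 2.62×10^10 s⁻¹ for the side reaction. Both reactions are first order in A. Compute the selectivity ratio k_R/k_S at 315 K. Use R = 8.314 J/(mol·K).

With equal orders, S_{R/S} = k_R/k_S = (A_R/A_S)·exp[(E_S−E_R)/(RT)].
(E_S−E_R)/(RT) = (65.9−41.9)×10³/(8.314×315) = 24000/2619 = 9.164.
k_R/k_S = (5.59×10^7/2.62×10^10)·exp(9.164) = 0.002134 × 9548 = 20.4.
Since E_R < E_S, lowering the temperature improves selectivity toward R.

20.4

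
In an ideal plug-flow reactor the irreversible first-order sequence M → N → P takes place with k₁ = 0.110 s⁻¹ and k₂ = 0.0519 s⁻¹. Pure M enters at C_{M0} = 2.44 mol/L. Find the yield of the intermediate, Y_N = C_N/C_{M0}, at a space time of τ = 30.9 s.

0.318

Solving the coupled first-order balances gives C_N(τ) = [k₁/(k₂−k₁)]·C_{M0}·(e^(−k₁τ) − e^(−k₂τ)).
e^(−k₁τ) = e^(−0.110×30.9) = e^(−3.399) = 0.03341; e^(−k₂τ) = e^(−1.604) = 0.2011.
C_N = 0.110×2.44/(0.0519−0.110) × (0.03341−0.2011) = (-4.620)×(-0.1677) = 0.7749 mol/L.
Y_N = C_N/C_{M0} = 0.7749/2.44 = 0.318.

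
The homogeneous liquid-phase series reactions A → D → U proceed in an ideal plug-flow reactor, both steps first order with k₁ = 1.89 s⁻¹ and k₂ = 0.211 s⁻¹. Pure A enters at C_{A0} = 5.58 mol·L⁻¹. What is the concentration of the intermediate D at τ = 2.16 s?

3.88 mol·L⁻¹

The intermediate concentration in a first-order A→B→C sequence is C_D = k₁C_{A0}(e^(−k₁τ) − e^(−k₂τ))/(k₂−k₁).
e^(−k₁τ) = e^(−1.89×2.16) = e^(−4.082) = 0.01687; e^(−k₂τ) = e^(−0.4558) = 0.6340.
C_D = 1.89×5.58/(0.211−1.89) × (0.01687−0.6340) = (-6.281)×(-0.6171) = 3.876 mol·L⁻¹.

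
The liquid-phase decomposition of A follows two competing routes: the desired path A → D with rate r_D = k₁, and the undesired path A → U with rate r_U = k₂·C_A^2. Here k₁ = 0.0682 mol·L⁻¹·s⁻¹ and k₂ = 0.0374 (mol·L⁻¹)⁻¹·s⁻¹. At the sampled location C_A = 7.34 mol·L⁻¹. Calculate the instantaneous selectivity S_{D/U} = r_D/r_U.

S_{D/U} = r_D/r_U = (k₁)/(k₂·C_A^2) = (k₁/k₂)·C_A^-2.
= (0.0682) / (0.0374×7.340^2) = 0.06820/2.015 = 0.0338.
The undesired path is higher order in A, so low C_A (CSTR or dilute feed) favours D.

0.0338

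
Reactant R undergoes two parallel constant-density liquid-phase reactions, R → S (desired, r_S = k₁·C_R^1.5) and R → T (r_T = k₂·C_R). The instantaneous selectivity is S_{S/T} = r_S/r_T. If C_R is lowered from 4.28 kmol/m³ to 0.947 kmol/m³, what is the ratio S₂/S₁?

0.470

S_{S/T} = (k₁/k₂)·C_R^0.5, so S₂/S₁ = (C_{R,2}/C_{R,1})^0.5.
= (0.947/4.28)^0.5 = (0.2213)^0.5 = 0.470.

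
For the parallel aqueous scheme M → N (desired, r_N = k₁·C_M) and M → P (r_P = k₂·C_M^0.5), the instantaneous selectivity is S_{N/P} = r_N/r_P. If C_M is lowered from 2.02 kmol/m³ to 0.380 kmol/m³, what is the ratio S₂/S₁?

0.434

S_{N/P} = (k₁/k₂)·C_M^0.5, so S₂/S₁ = (C_{M,2}/C_{M,1})^0.5.
= (0.380/2.02)^0.5 = (0.1881)^0.5 = 0.434.
Selectivity toward N falls as C_M falls — high-concentration operation is favoured.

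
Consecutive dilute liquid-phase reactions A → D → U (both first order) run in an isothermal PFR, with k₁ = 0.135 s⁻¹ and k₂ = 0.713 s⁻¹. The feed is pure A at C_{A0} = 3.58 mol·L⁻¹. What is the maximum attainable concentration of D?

At the optimum, C_{D,max}/C_{A0} = (k₁/k₂)^[k₂/(k₂−k₁)].
= (0.135/0.713)^(0.713/(0.713−0.135)) = (0.1893)^(1.234) = 0.1284.
C_{D,max} = 0.1284×3.58 = 0.460 mol·L⁻¹.

0.460 mol·L⁻¹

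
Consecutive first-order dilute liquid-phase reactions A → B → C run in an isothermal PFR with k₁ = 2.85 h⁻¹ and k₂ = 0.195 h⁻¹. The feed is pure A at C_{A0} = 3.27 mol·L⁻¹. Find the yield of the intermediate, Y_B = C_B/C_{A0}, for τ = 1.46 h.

For first-order series with pure A initially, C_B(τ) = k₁C_{A0}/(k₂−k₁)·(e^(−k₁τ) − e^(−k₂τ)).
e^(−k₁τ) = e^(−2.85×1.46) = e^(−4.161) = 0.01559; e^(−k₂τ) = e^(−0.2847) = 0.7522.
C_B = 2.85×3.27/(0.195−2.85) × (0.01559−0.7522) = (-3.510)×(-0.7366) = 2.586 mol·L⁻¹.
Y_B = C_B/C_{A0} = 2.586/3.27 = 0.791.

0.791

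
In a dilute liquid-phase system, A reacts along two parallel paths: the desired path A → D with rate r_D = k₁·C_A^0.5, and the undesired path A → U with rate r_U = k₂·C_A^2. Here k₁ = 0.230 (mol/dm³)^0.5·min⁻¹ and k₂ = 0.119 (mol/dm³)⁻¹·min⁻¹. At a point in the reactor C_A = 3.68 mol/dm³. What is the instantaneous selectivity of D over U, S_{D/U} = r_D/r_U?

S_{D/U} = r_D/r_U = (k₁·C_A^0.5)/(k₂·C_A^2) = (k₁/k₂)·C_A^-1.5.
= (0.230×3.680^0.5) / (0.119×3.680^2) = 0.4412/1.612 = 0.274.
The undesired path is higher order in A, so low C_A (CSTR or dilute feed) favours D.

0.274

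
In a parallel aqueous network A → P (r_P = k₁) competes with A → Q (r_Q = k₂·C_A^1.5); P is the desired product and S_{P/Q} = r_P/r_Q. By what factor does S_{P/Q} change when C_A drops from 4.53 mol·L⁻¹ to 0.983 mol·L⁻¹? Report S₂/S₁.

9.89

S_{P/Q} = (k₁/k₂)·C_A^-1.5, so S₂/S₁ = (C_{A,2}/C_{A,1})^-1.5.
= (0.983/4.53)^(-1.5) = (0.2170)^(-1.5) = 9.89.
Selectivity toward P rises as C_A falls — low-concentration operation is favoured.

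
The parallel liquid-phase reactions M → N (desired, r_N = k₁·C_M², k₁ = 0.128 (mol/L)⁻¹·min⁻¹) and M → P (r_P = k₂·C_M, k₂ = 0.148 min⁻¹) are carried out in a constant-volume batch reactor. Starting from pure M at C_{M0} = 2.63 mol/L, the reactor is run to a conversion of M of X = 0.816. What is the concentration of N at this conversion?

C_M = C_{M0}(1−X) = 0.4839 mol/L.
Along a PFR/batch, dC_P/dC_M = −r_P/(r_N+r_P) = −k₂/(k₂+k₁·C_M).
Integrating from C_{M0} to C_M: C_P = (0.148/0.128)·ln[(0.148+0.128·2.63)/(0.148+0.128·0.484)] = 1.156·ln(0.4846/0.2099) = 0.9673 mol/L.
Then C_N = (C_{M0}−C_M) − C_P = 2.146 − 0.9673 = 1.179 mol/L.

1.18 mol/L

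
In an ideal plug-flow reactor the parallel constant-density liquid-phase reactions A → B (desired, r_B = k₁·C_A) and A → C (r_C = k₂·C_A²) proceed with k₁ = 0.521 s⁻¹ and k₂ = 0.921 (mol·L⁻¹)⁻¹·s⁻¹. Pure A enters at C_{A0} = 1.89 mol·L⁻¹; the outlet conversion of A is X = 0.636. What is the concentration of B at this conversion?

C_A = C_{A0}(1−X) = 0.6880 mol·L⁻¹.
Along a PFR/batch, dC_B/dC_A = −r_B/(r_B+r_C) = −k₁/(k₁+k₂·C_A).
Integrating from C_{A0} to C_A: C_B = (0.521/0.921)·ln[(0.521+0.921·1.89)/(0.521+0.921·0.688)] = 0.5657·ln(2.262/1.155) = 0.3803 mol·L⁻¹.

0.380 mol·L⁻¹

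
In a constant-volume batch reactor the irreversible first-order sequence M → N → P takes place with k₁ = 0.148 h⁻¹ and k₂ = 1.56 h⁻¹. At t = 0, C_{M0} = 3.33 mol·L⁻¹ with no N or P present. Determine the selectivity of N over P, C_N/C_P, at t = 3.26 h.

The intermediate concentration in a first-order A→B→C sequence is C_N = k₁C_{M0}(e^(−k₁t) − e^(−k₂t))/(k₂−k₁).
e^(−k₁t) = e^(−0.148×3.26) = e^(−0.4825) = 0.6173; e^(−k₂t) = e^(−5.086) = 0.006185.
C_N = 0.148×3.33/(1.56−0.148) × (0.6173−0.006185) = 0.3490×0.6111 = 0.2133 mol·L⁻¹.
C_M = C_{M0}e^(−k₁t) = 2.055 mol·L⁻¹, so C_P = C_{M0}−C_M−C_N = 1.061 mol·L⁻¹; C_N/C_P = 0.201.

0.201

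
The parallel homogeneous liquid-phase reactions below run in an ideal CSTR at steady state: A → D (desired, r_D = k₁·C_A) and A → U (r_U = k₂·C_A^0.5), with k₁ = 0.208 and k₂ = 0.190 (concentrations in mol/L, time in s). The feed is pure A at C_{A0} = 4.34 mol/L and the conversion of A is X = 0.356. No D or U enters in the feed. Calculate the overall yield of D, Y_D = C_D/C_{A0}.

0.230

Exit C_A = C_{A0}(1−X) = 4.34×0.644 = 2.795 mol/L.
Rates in a CSTR are evaluated at the outlet concentration: r_D = 0.208×2.795 = 0.5814, r_U = 0.190×2.795^0.5 = 0.3176.
Fraction of consumed A going to D: r_D/(r_D+r_U) = 0.6467.
C_D = 0.6467·C_{A0}·X = 0.6467×4.34×0.356 = 0.999 mol/L; Y_D = C_D/C_{A0} = 0.230.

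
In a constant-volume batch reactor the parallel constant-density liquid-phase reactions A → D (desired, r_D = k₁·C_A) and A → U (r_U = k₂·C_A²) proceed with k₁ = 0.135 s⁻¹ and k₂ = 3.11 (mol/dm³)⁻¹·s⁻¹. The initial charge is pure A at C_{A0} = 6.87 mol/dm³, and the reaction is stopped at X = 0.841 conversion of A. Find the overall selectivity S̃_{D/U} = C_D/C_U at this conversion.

C_A = C_{A0}(1−X) = 1.092 mol/dm³.
Along a PFR/batch, dC_D/dC_A = −r_D/(r_D+r_U) = −k₁/(k₁+k₂·C_A).
Integrating from C_{A0} to C_A: C_D = (0.135/3.11)·ln[(0.135+3.11·6.87)/(0.135+3.11·1.09)] = 0.04341·ln(21.50/3.532) = 0.07840 mol/dm³.
C_U = (C_{A0}−C_A)−C_D = 5.699 mol/dm³; S̃_{D/U} = 0.07840/5.699 = 0.0138.

0.0138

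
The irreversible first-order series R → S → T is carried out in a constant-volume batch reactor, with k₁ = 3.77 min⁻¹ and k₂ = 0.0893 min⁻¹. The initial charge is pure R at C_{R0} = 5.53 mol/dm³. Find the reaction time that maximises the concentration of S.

For first-order series the maximum of C_S occurs at t_opt = ln(k₂/k₁)/(k₂−k₁).
= ln(0.0893/3.77)/(0.0893−3.77) = ln(0.02369)/-3.681 = -3.743/-3.681 = 1.02 min.

1.02 min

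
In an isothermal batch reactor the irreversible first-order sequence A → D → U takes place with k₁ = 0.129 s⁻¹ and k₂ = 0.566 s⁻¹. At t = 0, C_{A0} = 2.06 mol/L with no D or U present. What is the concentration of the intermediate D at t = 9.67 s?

0.172 mol/L

The intermediate concentration in a first-order A→B→C sequence is C_D = k₁C_{A0}(e^(−k₁t) − e^(−k₂t))/(k₂−k₁).
e^(−k₁t) = e^(−0.129×9.67) = e^(−1.247) = 0.2872; e^(−k₂t) = e^(−5.473) = 0.004198.
C_D = 0.129×2.06/(0.566−0.129) × (0.2872−0.004198) = 0.6081×0.2830 = 0.1721 mol/L.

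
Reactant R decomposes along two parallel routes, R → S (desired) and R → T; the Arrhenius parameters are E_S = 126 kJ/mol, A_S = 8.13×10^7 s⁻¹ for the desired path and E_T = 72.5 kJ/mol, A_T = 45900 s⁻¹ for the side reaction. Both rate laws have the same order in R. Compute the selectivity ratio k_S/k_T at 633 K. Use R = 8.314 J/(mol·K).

0.0681

With equal orders, S_{S/T} = k_S/k_T = (A_S/A_T)·exp[(E_T−E_S)/(RT)].
(E_T−E_S)/(RT) = (72.5−126)×10³/(8.314×633) = -53500/5263 = -10.17.
k_S/k_T = (8.13×10^7/45900)·exp(-10.17) = 1771 × 3.846×10^-5 = 0.0681.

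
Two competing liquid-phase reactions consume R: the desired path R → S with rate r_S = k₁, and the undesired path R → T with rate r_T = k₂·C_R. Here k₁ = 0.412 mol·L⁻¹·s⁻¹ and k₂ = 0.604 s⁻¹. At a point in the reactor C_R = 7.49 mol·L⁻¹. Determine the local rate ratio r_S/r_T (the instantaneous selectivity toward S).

0.0911

S_{S/T} = r_S/r_T = (k₁)/(k₂·C_R) = (k₁/k₂)·C_R⁻¹.
= (0.412) / (0.604×7.490) = 0.4120/4.524 = 0.0911.
The undesired path is higher order in R, so low C_R (CSTR or dilute feed) favours S.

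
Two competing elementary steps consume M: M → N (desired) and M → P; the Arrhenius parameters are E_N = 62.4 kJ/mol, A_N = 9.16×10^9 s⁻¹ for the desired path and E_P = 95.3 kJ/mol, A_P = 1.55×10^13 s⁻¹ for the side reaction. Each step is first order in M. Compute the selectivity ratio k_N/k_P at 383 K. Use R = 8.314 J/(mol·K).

18.1

Since both paths have the same order in M, the concentration cancels and S_{N/P} = k_N/k_P = (A_N/A_P)·exp[(E_P−E_N)/(RT)].
(E_P−E_N)/(RT) = (95.3−62.4)×10³/(8.314×383) = 32900/3184 = 10.33.
k_N/k_P = (9.16×10^9/1.55×10^13)·exp(10.33) = 5.910×10^-4 × 30701 = 18.1.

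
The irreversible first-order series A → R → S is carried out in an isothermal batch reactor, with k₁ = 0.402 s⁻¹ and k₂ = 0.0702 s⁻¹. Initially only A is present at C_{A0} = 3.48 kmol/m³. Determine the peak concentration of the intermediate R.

2.41 kmol/m³

At the optimum, C_{R,max}/C_{A0} = (k₁/k₂)^[k₂/(k₂−k₁)].
= (0.402/0.0702)^(0.0702/(0.0702−0.402)) = (5.726)^(-0.2116) = 0.6913.
C_{R,max} = 0.6913×3.48 = 2.41 kmol/m³.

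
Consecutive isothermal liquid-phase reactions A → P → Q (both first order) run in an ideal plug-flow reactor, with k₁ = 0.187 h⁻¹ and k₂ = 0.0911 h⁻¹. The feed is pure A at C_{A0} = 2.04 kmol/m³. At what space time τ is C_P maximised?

The intermediate peaks when r₁ = r₂, i.e. k₁e^(−k₁τ) = k₂e^(−k₂τ), giving τ_opt = ln(k₂/k₁)/(k₂−k₁).
= ln(0.0911/0.187)/(0.0911−0.187) = ln(0.4872)/-0.09590 = -0.7192/-0.09590 = 7.50 h.

7.50 h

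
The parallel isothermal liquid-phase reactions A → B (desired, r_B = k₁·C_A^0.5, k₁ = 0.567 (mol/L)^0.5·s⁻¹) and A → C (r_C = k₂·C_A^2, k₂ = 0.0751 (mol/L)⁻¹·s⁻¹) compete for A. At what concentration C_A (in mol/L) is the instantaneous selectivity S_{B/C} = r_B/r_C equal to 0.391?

7.20 mol/L

S_{B/C} = (k₁/k₂)·C_A^-1.5 ⇒ C_A = (S·k₂/k₁)^(1/(-1.5)).
= (0.391×0.0751/0.567)^(-0.6667) = (0.05179)^(-0.6667) = 7.20 mol/L.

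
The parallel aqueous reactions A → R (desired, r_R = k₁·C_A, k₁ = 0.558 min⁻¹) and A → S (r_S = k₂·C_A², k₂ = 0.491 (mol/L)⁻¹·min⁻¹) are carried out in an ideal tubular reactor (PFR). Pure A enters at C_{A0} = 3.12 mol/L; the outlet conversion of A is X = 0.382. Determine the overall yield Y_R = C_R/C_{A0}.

C_A = C_{A0}(1−X) = 1.928 mol/L.
Along a PFR/batch, dC_R/dC_A = −r_R/(r_R+r_S) = −k₁/(k₁+k₂·C_A).
Integrating from C_{A0} to C_A: C_R = (0.558/0.491)·ln[(0.558+0.491·3.12)/(0.558+0.491·1.93)] = 1.136·ln(2.090/1.505) = 0.3733 mol/L.
Y_R = C_R/C_{A0} = 0.3733/3.12 = 0.120.

0.120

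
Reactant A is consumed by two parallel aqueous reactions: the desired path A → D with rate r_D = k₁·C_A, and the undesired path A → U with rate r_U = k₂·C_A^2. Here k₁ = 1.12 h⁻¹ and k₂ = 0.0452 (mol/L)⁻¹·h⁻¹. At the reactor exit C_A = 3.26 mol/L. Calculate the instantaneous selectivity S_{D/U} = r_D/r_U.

S_{D/U} = r_D/r_U = (k₁·C_A)/(k₂·C_A^2) = (k₁/k₂)·C_A⁻¹.
= (1.12×3.260) / (0.0452×3.260^2) = 3.651/0.4804 = 7.60.

7.60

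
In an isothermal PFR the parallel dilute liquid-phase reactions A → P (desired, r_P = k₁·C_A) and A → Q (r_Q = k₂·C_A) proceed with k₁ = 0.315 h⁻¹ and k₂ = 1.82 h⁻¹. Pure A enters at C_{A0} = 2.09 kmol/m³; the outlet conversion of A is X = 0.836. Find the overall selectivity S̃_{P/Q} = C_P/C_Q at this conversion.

0.173

C_A = C_{A0}(1−X) = 0.3428 kmol/m³.
Both paths are first order in A, so the instantaneous fraction to P is constant: dC_P/d(−C_A) = k₁/(k₁+k₂) = 0.1475.
C_P = 0.1475·(C_{A0}−C_A) = 0.1475×1.747 = 0.258 kmol/m³.
C_Q = (C_{A0}−C_A)−C_P = 1.489 kmol/m³; S̃_{P/Q} = 0.2578/1.489 = 0.173.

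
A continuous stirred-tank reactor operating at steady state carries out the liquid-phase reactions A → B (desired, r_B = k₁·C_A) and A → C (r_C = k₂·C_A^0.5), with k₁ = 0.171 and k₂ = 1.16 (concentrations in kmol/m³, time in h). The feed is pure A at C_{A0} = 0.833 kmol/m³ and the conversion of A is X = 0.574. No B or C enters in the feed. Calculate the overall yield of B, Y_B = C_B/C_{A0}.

0.0463

Exit C_A = C_{A0}(1−X) = 0.833×0.426 = 0.3549 kmol/m³.
In a CSTR the entire volume is at exit conditions, so r_B = 0.171×0.3549 = 0.06068 and r_C = 1.16×0.3549^0.5 = 0.6910.
Fraction of consumed A going to B: r_B/(r_B+r_C) = 0.08073.
C_B = 0.08073·C_{A0}·X = 0.08073×0.833×0.574 = 0.0386 kmol/m³; Y_B = C_B/C_{A0} = 0.0463.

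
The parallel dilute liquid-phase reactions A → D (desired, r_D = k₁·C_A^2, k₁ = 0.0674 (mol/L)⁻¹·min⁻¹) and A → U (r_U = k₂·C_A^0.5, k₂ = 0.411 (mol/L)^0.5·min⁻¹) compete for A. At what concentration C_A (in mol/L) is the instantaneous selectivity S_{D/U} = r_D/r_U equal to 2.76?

S_{D/U} = (k₁/k₂)·C_A^1.5 ⇒ C_A = (S·k₂/k₁)^(1/1.5).
= (2.76×0.411/0.0674)^(0.6667) = (16.83)^(0.6667) = 6.57 mol/L.

6.57 mol/L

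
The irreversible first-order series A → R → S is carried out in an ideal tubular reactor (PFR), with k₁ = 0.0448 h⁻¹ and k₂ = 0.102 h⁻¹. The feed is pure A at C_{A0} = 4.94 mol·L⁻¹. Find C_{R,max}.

For a first-order series the maximum intermediate yield is C_{R,max}/C_{A0} = (k₁/k₂)^[k₂/(k₂−k₁)].
= (0.0448/0.102)^(0.102/(0.102−0.0448)) = (0.4392)^(1.783) = 0.2306.
C_{R,max} = 0.2306×4.94 = 1.14 mol·L⁻¹.

1.14 mol·L⁻¹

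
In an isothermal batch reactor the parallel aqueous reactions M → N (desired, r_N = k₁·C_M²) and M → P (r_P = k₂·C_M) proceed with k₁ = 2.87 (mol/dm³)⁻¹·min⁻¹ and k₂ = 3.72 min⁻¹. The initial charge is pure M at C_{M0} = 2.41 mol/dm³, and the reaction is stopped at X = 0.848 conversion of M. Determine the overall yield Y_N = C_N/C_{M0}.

0.417

C_M = C_{M0}(1−X) = 0.3663 mol/dm³.
Along a PFR/batch, dC_P/dC_M = −r_P/(r_N+r_P) = −k₂/(k₂+k₁·C_M).
Integrating from C_{M0} to C_M: C_P = (3.72/2.87)·ln[(3.72+2.87·2.41)/(3.72+2.87·0.366)] = 1.296·ln(10.64/4.771) = 1.039 mol/dm³.
Then C_N = (C_{M0}−C_M) − C_P = 2.044 − 1.039 = 1.005 mol/dm³.
Y_N = C_N/C_{M0} = 1.005/2.41 = 0.417.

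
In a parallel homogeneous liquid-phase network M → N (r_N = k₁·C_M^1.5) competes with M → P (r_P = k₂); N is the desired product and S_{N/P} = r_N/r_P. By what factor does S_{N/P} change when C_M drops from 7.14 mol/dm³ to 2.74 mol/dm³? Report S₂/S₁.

S_{N/P} = (k₁/k₂)·C_M^1.5, so S₂/S₁ = (C_{M,2}/C_{M,1})^1.5.
= (2.74/7.14)^1.5 = (0.3838)^1.5 = 0.238.
Selectivity toward N falls as C_M falls — high-concentration operation is favoured.

0.238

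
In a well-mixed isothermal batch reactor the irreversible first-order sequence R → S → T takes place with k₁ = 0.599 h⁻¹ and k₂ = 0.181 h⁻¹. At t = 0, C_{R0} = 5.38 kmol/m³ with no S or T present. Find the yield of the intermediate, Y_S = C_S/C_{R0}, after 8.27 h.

For first-order series with pure R initially, C_S(t) = k₁C_{R0}/(k₂−k₁)·(e^(−k₁t) − e^(−k₂t)).
e^(−k₁t) = e^(−0.599×8.27) = e^(−4.954) = 0.007057; e^(−k₂t) = e^(−1.497) = 0.2238.
C_S = 0.599×5.38/(0.181−0.599) × (0.007057−0.2238) = (-7.710)×(-0.2168) = 1.671 kmol/m³.
Y_S = C_S/C_{R0} = 1.671/5.38 = 0.311.

0.311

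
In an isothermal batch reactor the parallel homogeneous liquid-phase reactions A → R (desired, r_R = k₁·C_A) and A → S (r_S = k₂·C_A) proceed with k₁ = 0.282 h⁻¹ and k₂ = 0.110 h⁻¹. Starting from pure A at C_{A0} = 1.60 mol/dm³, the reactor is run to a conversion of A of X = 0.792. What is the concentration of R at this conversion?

C_A = C_{A0}(1−X) = 0.3328 mol/dm³.
Both paths are first order in A, so the instantaneous fraction to R is constant: dC_R/d(−C_A) = k₁/(k₁+k₂) = 0.7194.
C_R = 0.7194·(C_{A0}−C_A) = 0.7194×1.267 = 0.912 mol/dm³.

0.912 mol/dm³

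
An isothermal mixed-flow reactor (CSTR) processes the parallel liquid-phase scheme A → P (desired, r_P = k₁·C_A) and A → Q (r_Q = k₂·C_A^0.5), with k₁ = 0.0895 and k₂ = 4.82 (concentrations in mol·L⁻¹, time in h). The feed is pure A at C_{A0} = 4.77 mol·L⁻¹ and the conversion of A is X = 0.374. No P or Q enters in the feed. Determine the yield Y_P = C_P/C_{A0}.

0.0116

Exit C_A = C_{A0}(1−X) = 4.77×0.626 = 2.986 mol·L⁻¹.
A CSTR operates uniformly at the exit composition, giving r_P = 0.2672 and r_Q = 8.329 (each k·C_A^n at C_A = 2.986).
Fraction of consumed A going to P: r_P/(r_P+r_Q) = 0.03109.
C_P = 0.03109·C_{A0}·X = 0.03109×4.77×0.374 = 0.0555 mol·L⁻¹; Y_P = C_P/C_{A0} = 0.0116.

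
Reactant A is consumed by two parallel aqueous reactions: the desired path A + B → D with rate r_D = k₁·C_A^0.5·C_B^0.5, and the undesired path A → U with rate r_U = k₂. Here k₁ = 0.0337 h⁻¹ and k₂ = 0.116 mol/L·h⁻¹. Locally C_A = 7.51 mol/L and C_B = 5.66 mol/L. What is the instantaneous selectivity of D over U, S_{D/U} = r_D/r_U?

1.89

S_{D/U} = r_D/r_U = (k₁·C_A^0.5·C_B^0.5)/(k₂) = (k₁/k₂)·C_A^0.5·C_B^0.5.
= (0.0337×7.510^0.5×5.660^0.5) / (0.116) = 0.2197/0.1160 = 1.89.
Since the desired path is higher order in A, keeping C_A high (PFR or concentrated feed) favours D.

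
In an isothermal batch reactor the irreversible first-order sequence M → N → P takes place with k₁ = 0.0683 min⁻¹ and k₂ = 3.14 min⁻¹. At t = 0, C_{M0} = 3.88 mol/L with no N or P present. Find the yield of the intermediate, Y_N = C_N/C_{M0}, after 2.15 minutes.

Solving the coupled first-order balances gives C_N(t) = [k₁/(k₂−k₁)]·C_{M0}·(e^(−k₁t) − e^(−k₂t)).
e^(−k₁t) = e^(−0.0683×2.15) = e^(−0.1468) = 0.8634; e^(−k₂t) = e^(−6.751) = 0.001170.
C_N = 0.0683×3.88/(3.14−0.0683) × (0.8634−0.001170) = 0.08627×0.8623 = 0.07439 mol/L.
Y_N = C_N/C_{M0} = 0.07439/3.88 = 0.0192.

0.0192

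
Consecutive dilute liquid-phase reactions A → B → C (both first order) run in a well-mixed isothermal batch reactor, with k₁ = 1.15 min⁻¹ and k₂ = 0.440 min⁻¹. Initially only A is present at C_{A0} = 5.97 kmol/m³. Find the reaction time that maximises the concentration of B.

1.35 min

The intermediate peaks when r₁ = r₂, i.e. k₁e^(−k₁t) = k₂e^(−k₂t), giving t_opt = ln(k₂/k₁)/(k₂−k₁).
= ln(0.440/1.15)/(0.440−1.15) = ln(0.3826)/-0.7100 = -0.9607/-0.7100 = 1.35 min.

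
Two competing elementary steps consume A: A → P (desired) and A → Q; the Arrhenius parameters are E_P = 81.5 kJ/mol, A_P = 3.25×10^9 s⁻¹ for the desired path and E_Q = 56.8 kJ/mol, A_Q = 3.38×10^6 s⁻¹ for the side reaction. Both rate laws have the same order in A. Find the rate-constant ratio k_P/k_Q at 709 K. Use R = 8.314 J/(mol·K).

14.6

With equal orders, S_{P/Q} = k_P/k_Q = (A_P/A_Q)·exp[(E_Q−E_P)/(RT)].
(E_Q−E_P)/(RT) = (56.8−81.5)×10³/(8.314×709) = -24700/5895 = -4.190.
k_P/k_Q = (3.25×10^9/3.38×10^6)·exp(-4.190) = 961.5 × 0.01514 = 14.6.
Since E_P > E_Q, raising the temperature improves selectivity toward P.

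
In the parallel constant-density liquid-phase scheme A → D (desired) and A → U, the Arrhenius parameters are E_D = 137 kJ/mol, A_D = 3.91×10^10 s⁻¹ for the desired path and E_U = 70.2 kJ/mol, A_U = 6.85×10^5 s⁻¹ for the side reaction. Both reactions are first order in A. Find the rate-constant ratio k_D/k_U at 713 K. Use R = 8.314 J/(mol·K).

k_D/k_U = (A_D/A_U)·exp[−(E_D−E_U)/(RT)] = (A_D/A_U)·exp[(E_U−E_D)/(RT)].
(E_U−E_D)/(RT) = (70.2−137)×10³/(8.314×713) = -66800/5928 = -11.27.
k_D/k_U = (3.91×10^10/6.85×10^5)·exp(-11.27) = 57080 × 1.277×10^-5 = 0.729.

0.729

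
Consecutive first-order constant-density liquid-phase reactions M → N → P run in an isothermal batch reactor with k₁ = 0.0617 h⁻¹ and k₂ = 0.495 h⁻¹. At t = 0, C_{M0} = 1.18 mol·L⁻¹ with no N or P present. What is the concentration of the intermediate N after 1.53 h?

The intermediate concentration in a first-order A→B→C sequence is C_N = k₁C_{M0}(e^(−k₁t) − e^(−k₂t))/(k₂−k₁).
e^(−k₁t) = e^(−0.0617×1.53) = e^(−0.09440) = 0.9099; e^(−k₂t) = e^(−0.7573) = 0.4689.
C_N = 0.0617×1.18/(0.495−0.0617) × (0.9099−0.4689) = 0.1680×0.4410 = 0.07410 mol·L⁻¹.

0.0741 mol·L⁻¹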